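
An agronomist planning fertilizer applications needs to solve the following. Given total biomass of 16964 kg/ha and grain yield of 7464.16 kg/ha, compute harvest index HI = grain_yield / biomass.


HI = grain_yield / biomass
   = 7464.16 / 16964
   = 0.44


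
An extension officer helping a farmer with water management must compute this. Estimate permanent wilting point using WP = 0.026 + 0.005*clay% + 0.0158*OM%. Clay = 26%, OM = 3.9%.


WP = 0.026 + 0.005*26 + 0.0158*3.9
   = 0.026 + 0.1300 + 0.0616
   = 0.2176


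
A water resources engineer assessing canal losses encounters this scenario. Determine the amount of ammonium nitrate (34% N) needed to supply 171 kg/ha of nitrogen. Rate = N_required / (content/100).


Rate = N_required / (N_content / 100)
     = 171 / (34 / 100)
     = 171 / 0.34
     = 502.94 kg/ha


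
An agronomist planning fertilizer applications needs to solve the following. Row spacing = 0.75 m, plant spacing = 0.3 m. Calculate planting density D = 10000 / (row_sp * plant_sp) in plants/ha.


D = 10000 / (row_sp * plant_sp)
  = 10000 / (0.75 * 0.3)
  = 10000 / 0.2250
  = 44444.44 plants/ha


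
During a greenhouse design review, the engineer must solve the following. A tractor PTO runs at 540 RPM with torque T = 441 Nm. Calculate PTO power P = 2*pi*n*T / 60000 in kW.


P = 2*pi*n*T / 60000
  = 2*pi * 540 * 441 / 60000
  = 1496277.75 / 60000
  = 24.94 kW


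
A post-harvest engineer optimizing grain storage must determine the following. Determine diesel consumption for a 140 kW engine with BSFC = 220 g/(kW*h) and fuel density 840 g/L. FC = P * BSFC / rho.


FC = P * BSFC / rho_fuel
   = 140 * 220 / 840
   = 30800 / 840
   = 36.67 L/h


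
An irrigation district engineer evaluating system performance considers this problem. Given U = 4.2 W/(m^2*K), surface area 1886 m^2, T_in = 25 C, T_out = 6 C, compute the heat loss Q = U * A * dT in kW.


dT = 25 - (6) = 19 K
Q = U * A * dT
  = 4.2 * 1886 * 19
  = 150502.80 W = 150.50 kW


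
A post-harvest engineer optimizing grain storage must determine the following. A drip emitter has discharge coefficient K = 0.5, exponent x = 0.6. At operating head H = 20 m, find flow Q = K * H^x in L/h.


Q = K * H^x
  = 0.5 * 20^0.6
  = 0.5 * 6.0342
  = 3.02 L/h


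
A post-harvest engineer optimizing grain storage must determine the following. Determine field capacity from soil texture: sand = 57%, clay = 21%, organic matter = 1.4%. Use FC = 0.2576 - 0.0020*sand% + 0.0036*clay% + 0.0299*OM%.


FC = 0.2576 - 0.0020*57 + 0.0036*21 + 0.0299*1.4
   = 0.2576 - 0.1140 + 0.0756 + 0.0419
   = 0.2611


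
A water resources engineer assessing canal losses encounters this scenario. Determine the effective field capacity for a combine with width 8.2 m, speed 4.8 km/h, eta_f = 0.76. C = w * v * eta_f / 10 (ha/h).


C = w * v * eta_f / 10
  = 8.2 * 4.8 * 0.76 / 10
  = 29.91 / 10
  = 2.99 ha/h


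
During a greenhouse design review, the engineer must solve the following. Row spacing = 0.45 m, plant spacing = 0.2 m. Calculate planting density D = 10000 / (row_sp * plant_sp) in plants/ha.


D = 10000 / (row_sp * plant_sp)
  = 10000 / (0.45 * 0.2)
  = 10000 / 0.0900
  = 111111.11 plants/ha


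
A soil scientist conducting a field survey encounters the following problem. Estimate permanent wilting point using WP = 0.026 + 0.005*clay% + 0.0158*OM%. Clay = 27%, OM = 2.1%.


WP = 0.026 + 0.005*27 + 0.0158*2.1
   = 0.026 + 0.1350 + 0.0332
   = 0.1942


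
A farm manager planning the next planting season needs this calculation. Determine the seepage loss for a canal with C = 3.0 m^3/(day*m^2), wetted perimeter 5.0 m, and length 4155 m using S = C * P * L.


S = C * P * L
  = 3.0 * 5.0 * 4155
  = 62325 m^3/day


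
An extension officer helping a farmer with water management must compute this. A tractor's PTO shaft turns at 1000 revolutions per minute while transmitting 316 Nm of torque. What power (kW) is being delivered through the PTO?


P = 2*pi*n*T / 60000
  = 2*pi * 1000 * 316 / 60000
  = 1985486.56 / 60000
  = 33.09 kW


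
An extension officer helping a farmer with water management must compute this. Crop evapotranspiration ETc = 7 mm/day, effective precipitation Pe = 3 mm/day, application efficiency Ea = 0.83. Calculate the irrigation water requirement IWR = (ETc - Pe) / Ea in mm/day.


IWR = (ETc - Pe) / Ea
    = (7 - 3) / 0.83
    = 4 / 0.83
    = 4.82 mm/day


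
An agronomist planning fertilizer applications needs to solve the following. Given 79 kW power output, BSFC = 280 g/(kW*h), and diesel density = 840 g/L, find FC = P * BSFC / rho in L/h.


FC = P * BSFC / rho_fuel
   = 79 * 280 / 840
   = 22120 / 840
   = 26.33 L/h


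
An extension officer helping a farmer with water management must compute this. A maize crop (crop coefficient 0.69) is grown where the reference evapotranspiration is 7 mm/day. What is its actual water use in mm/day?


ETc = Kc * ET0
    = 0.69 * 7
    = 4.83 mm/day


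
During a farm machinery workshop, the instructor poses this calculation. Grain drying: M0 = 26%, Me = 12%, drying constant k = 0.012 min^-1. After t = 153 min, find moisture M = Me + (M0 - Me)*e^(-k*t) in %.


M = Me + (M0 - Me) * e^(-k*t)
  = 12 + (26 - 12) * e^(-0.012*153)
  = 12 + 14 * e^(-1.836)
  = 12 + 14 * 0.15945
  = 12 + 2.2324
  = 14.23%


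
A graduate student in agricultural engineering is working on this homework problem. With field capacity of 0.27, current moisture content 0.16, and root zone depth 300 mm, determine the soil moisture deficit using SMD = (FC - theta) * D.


SMD = (FC - theta) * D
    = (0.27 - 0.16) * 300
    = 0.110 * 300
    = 33 mm


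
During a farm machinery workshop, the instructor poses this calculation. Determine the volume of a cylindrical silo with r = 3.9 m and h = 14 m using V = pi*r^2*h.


V = pi * r^2 * h
  = pi * 3.9^2 * 14
  = pi * 15.21 * 14
  = 668.97 m^3


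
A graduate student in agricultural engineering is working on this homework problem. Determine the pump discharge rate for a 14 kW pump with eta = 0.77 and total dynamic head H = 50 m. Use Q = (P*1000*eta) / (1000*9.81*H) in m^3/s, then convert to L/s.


Q = (P * 1000 * eta) / (rho * g * H)
  = (14 * 1000 * 0.77) / (1000 * 9.81 * 50)
  = 10780 / 490500
  = 0.02198 m^3/s = 21.98 L/s


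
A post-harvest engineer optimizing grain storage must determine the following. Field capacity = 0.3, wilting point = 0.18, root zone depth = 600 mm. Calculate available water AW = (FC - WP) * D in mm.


AW = (FC - WP) * D
   = (0.3 - 0.18) * 600
   = 0.12 * 600
   = 72 mm


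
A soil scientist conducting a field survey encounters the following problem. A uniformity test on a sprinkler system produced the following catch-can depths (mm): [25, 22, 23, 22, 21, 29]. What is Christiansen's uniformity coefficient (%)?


xbar = 142 / 6 = 23.667
sum|xi - xbar| = 13.333
CU = 100 * (1 - 13.333 / (6 * 23.667))
   = 100 * (1 - 0.0939)
   = 90.61%


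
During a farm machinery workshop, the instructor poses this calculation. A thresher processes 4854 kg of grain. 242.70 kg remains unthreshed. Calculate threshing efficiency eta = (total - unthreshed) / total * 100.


eta = (total - unthreshed) / total * 100
    = (4854 - 242.70) / 4854 * 100
    = 4611.30 / 4854 * 100
    = 95%


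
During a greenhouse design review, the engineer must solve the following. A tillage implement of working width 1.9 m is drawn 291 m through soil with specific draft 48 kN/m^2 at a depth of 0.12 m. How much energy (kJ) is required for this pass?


E = k * d * w * L
  = 48 * 0.12 * 1.9 * 291
  = 3184.70 kJ


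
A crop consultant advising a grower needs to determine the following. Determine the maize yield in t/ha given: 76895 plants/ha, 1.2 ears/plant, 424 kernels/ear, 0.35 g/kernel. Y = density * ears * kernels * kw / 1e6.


Y = density * ears * kernels * kw
  = 76895 * 1.2 * 424 * 0.35 g/ha
  = 13693461.60 g/ha
  = 13693.46 kg/ha = 13.69 t/ha


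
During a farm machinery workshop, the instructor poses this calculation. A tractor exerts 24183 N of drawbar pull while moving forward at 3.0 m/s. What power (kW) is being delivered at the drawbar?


P = F * v / 1000
  = 24183 * 3.0 / 1000
  = 72549 / 1000
  = 72.55 kW


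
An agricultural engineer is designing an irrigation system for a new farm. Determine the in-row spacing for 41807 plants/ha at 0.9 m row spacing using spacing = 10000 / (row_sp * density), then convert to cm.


spacing = 10000 / (row_sp * density)
        = 10000 / (0.9 * 41807)
        = 10000 / 37626.30
        = 0.26577 m = 26.58 cm


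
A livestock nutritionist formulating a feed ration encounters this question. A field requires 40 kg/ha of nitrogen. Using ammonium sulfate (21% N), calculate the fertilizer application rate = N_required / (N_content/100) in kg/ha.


Rate = N_required / (N_content / 100)
     = 40 / (21 / 100)
     = 40 / 0.21
     = 190.48 kg/ha


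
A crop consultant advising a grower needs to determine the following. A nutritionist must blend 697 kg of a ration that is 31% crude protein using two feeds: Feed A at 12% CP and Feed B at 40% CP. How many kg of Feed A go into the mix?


parts_A = CP_b - target = 40 - 31 = 9
parts_B = target - CP_a = 31 - 12 = 19
total_parts = 9 + 19 = 28
Feed A = 697 * 9 / 28 = 224.04 kg
Feed B = 697 * 19 / 28 = 472.96 kg

224.04 kg


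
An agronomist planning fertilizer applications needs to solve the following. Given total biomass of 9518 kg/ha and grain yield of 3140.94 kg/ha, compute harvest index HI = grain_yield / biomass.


HI = grain_yield / biomass
   = 3140.94 / 9518
   = 0.33


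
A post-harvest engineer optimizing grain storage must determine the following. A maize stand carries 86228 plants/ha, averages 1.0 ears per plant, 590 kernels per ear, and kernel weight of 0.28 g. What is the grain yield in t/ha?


Y = density * ears * kernels * kw
  = 86228 * 1.0 * 590 * 0.28 g/ha
  = 14244865.60 g/ha
  = 14244.87 kg/ha = 14.24 t/ha


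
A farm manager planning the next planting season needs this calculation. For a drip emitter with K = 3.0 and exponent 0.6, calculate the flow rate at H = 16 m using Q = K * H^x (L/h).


Q = K * H^x
  = 3.0 * 16^0.6
  = 3.0 * 5.2780
  = 15.83 L/h


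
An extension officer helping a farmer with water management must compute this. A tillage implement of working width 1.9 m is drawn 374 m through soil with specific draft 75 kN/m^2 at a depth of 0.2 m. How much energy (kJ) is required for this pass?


E = k * d * w * L
  = 75 * 0.2 * 1.9 * 374
  = 10659 kJ


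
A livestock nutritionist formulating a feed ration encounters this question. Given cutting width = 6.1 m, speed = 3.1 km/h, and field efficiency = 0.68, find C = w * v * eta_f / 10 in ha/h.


C = w * v * eta_f / 10
  = 6.1 * 3.1 * 0.68 / 10
  = 12.86 / 10
  = 1.29 ha/h


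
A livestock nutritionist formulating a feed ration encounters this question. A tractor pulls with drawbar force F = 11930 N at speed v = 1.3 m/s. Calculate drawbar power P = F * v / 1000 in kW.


P = F * v / 1000
  = 11930 * 1.3 / 1000
  = 15509 / 1000
  = 15.51 kW


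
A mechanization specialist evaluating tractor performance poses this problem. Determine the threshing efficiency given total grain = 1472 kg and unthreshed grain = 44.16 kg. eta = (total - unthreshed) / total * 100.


eta = (total - unthreshed) / total * 100
    = (1472 - 44.16) / 1472 * 100
    = 1427.84 / 1472 * 100
    = 97%


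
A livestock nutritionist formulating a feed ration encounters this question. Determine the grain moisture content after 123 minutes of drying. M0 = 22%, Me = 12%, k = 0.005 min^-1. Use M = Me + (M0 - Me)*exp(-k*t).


M = Me + (M0 - Me) * e^(-k*t)
  = 12 + (22 - 12) * e^(-0.005*123)
  = 12 + 10 * e^(-0.615)
  = 12 + 10 * 0.54064
  = 12 + 5.4064
  = 17.41%


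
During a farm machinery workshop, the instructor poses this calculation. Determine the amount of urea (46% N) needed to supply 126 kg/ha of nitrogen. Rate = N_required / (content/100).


Rate = N_required / (N_content / 100)
     = 126 / (46 / 100)
     = 126 / 0.46
     = 273.91 kg/ha


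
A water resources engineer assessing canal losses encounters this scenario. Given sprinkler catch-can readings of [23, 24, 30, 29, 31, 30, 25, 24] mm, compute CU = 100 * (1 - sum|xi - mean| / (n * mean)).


xbar = 216 / 8 = 27
sum|xi - xbar| = 24
CU = 100 * (1 - 24 / (8 * 27))
   = 100 * (1 - 0.1111)
   = 88.89%


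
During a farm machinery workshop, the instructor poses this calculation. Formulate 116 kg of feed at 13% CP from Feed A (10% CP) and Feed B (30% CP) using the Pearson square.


parts_A = CP_b - target = 30 - 13 = 17
parts_B = target - CP_a = 13 - 10 = 3
total_parts = 17 + 3 = 20
Feed A = 116 * 17 / 20 = 98.60 kg
Feed B = 116 * 3 / 20 = 17.40 kg

98.60 kg


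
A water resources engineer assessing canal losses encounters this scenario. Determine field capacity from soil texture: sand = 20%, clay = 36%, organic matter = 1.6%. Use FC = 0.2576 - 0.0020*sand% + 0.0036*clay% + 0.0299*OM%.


FC = 0.2576 - 0.0020*20 + 0.0036*36 + 0.0299*1.6
   = 0.2576 - 0.0400 + 0.1296 + 0.0478
   = 0.3950


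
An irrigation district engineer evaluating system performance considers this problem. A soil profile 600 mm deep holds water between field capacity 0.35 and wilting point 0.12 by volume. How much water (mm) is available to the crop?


AW = (FC - WP) * D
   = (0.35 - 0.12) * 600
   = 0.23 * 600
   = 138 mm


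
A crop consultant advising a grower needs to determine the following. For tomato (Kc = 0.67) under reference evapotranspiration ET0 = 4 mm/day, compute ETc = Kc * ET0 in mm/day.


ETc = Kc * ET0
    = 0.67 * 4
    = 2.68 mm/day


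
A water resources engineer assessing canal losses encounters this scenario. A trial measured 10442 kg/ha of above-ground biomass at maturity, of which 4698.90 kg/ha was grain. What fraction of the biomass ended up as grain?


HI = grain_yield / biomass
   = 4698.90 / 10442
   = 0.45


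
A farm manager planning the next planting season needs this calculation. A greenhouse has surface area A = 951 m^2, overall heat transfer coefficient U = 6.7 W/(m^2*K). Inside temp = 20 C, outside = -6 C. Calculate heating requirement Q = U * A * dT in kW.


dT = 20 - (-6) = 26 K
Q = U * A * dT
  = 6.7 * 951 * 26
  = 165664.20 W = 165.66 kW


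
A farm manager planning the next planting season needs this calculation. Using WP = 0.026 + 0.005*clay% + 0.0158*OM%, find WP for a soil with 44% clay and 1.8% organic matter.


WP = 0.026 + 0.005*44 + 0.0158*1.8
   = 0.026 + 0.2200 + 0.0284
   = 0.2744


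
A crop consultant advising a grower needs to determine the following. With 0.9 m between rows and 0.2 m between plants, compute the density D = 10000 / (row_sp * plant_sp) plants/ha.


D = 10000 / (row_sp * plant_sp)
  = 10000 / (0.9 * 0.2)
  = 10000 / 0.1800
  = 55555.56 plants/ha


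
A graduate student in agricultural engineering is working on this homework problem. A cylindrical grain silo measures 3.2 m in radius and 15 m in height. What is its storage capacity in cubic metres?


V = pi * r^2 * h
  = pi * 3.2^2 * 15
  = pi * 10.24 * 15
  = 482.55 m^3


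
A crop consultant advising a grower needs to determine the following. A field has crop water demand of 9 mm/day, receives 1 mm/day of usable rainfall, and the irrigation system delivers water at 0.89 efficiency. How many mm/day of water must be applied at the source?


IWR = (ETc - Pe) / Ea
    = (9 - 1) / 0.89
    = 8 / 0.89
    = 8.99 mm/day


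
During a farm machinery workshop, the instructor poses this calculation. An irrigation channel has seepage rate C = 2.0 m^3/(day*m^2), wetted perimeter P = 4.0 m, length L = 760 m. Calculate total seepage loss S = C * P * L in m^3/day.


S = C * P * L
  = 2.0 * 4.0 * 760
  = 6080 m^3/day


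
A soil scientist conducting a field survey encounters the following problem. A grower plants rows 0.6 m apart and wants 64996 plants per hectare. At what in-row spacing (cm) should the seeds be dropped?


spacing = 10000 / (row_sp * density)
        = 10000 / (0.6 * 64996)
        = 10000 / 38997.60
        = 0.25643 m = 25.64 cm


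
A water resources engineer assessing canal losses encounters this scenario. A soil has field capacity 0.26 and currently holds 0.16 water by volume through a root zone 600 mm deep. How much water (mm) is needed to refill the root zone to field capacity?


SMD = (FC - theta) * D
    = (0.26 - 0.16) * 600
    = 0.100 * 600
    = 60 mm


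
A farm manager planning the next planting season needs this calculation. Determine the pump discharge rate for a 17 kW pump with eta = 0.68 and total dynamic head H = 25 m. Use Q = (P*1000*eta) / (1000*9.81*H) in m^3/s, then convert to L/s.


Q = (P * 1000 * eta) / (rho * g * H)
  = (17 * 1000 * 0.68) / (1000 * 9.81 * 25)
  = 11560 / 245250
  = 0.04714 m^3/s = 47.14 L/s


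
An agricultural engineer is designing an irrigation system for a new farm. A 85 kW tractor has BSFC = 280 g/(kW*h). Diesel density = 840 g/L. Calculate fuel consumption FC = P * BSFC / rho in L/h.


FC = P * BSFC / rho_fuel
   = 85 * 280 / 840
   = 23800 / 840
   = 28.33 L/h


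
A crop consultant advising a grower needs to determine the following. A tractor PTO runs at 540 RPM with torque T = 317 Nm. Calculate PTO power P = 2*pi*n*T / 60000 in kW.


P = 2*pi*n*T / 60000
  = 2*pi * 540 * 317 / 60000
  = 1075555.66 / 60000
  = 17.93 kW


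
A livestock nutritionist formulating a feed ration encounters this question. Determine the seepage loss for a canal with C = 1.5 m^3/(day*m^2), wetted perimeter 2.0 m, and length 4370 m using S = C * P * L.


S = C * P * L
  = 1.5 * 2.0 * 4370
  = 13110 m^3/day


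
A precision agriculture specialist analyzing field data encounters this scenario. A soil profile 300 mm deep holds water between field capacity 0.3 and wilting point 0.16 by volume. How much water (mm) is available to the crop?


AW = (FC - WP) * D
   = (0.3 - 0.16) * 300
   = 0.14 * 300
   = 42 mm


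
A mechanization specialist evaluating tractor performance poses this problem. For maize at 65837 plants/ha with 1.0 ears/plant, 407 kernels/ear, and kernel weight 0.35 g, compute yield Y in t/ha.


Y = density * ears * kernels * kw
  = 65837 * 1.0 * 407 * 0.35 g/ha
  = 9378480.65 g/ha
  = 9378.48 kg/ha = 9.38 t/ha


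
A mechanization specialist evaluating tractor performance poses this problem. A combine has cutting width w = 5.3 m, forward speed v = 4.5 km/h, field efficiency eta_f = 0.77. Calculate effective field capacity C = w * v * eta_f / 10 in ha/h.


C = w * v * eta_f / 10
  = 5.3 * 4.5 * 0.77 / 10
  = 18.36 / 10
  = 1.84 ha/h


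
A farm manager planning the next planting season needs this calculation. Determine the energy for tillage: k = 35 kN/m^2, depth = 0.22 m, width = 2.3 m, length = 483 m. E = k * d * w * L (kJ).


E = k * d * w * L
  = 35 * 0.22 * 2.3 * 483
  = 8553.93 kJ


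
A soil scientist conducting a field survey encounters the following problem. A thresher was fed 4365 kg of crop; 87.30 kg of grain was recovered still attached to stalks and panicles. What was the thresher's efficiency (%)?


eta = (total - unthreshed) / total * 100
    = (4365 - 87.30) / 4365 * 100
    = 4277.70 / 4365 * 100
    = 98%


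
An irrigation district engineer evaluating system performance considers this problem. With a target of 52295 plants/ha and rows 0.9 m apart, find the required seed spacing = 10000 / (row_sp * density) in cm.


spacing = 10000 / (row_sp * density)
        = 10000 / (0.9 * 52295)
        = 10000 / 47065.50
        = 0.21247 m = 21.25 cm


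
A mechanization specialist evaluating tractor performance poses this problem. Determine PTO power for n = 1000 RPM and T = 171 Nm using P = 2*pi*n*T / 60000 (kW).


P = 2*pi*n*T / 60000
  = 2*pi * 1000 * 171 / 60000
  = 1074424.69 / 60000
  = 17.91 kW


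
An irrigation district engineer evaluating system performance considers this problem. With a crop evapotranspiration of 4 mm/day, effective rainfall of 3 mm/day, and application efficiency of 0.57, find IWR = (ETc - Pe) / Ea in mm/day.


IWR = (ETc - Pe) / Ea
    = (4 - 3) / 0.57
    = 1 / 0.57
    = 1.75 mm/day


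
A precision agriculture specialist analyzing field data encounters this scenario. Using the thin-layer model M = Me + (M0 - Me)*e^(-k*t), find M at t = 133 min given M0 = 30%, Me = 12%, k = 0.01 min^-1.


M = Me + (M0 - Me) * e^(-k*t)
  = 12 + (30 - 12) * e^(-0.01*133)
  = 12 + 18 * e^(-1.330)
  = 12 + 18 * 0.26448
  = 12 + 4.7606
  = 16.76%


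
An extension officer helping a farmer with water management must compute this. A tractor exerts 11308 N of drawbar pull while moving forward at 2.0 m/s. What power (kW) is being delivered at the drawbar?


P = F * v / 1000
  = 11308 * 2.0 / 1000
  = 22616 / 1000
  = 22.62 kW


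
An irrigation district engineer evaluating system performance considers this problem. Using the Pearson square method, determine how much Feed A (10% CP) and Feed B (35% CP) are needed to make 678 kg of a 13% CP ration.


parts_A = CP_b - target = 35 - 13 = 22
parts_B = target - CP_a = 13 - 10 = 3
total_parts = 22 + 3 = 25
Feed A = 678 * 22 / 25 = 596.64 kg
Feed B = 678 * 3 / 25 = 81.36 kg

596.64 kg


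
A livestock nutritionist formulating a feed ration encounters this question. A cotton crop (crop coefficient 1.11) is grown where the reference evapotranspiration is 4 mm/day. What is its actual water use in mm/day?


ETc = Kc * ET0
    = 1.11 * 4
    = 4.44 mm/day


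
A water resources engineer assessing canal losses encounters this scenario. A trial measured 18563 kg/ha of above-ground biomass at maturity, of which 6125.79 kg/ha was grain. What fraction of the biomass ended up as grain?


HI = grain_yield / biomass
   = 6125.79 / 18563
   = 0.33


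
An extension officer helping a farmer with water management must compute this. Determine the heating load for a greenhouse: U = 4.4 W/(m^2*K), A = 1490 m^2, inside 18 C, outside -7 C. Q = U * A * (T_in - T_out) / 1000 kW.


dT = 18 - (-7) = 25 K
Q = U * A * dT
  = 4.4 * 1490 * 25
  = 163900 W = 163.90 kW


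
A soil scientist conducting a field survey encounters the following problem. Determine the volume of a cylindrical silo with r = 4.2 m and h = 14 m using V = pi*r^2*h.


V = pi * r^2 * h
  = pi * 4.2^2 * 14
  = pi * 17.64 * 14
  = 775.85 m^3


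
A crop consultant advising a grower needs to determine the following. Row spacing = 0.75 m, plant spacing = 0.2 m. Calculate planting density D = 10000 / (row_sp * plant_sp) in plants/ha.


D = 10000 / (row_sp * plant_sp)
  = 10000 / (0.75 * 0.2)
  = 10000 / 0.1500
  = 66666.67 plants/ha


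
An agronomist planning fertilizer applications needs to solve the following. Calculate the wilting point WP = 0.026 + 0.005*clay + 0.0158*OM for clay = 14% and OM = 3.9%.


WP = 0.026 + 0.005*14 + 0.0158*3.9
   = 0.026 + 0.0700 + 0.0616
   = 0.1576


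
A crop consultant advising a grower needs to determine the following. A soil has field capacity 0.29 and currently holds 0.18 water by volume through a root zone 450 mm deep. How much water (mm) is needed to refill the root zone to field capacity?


SMD = (FC - theta) * D
    = (0.29 - 0.18) * 450
    = 0.110 * 450
    = 49.50 mm


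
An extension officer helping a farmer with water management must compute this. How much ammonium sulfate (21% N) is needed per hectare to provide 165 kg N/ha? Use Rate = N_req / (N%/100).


Rate = N_required / (N_content / 100)
     = 165 / (21 / 100)
     = 165 / 0.21
     = 785.71 kg/ha


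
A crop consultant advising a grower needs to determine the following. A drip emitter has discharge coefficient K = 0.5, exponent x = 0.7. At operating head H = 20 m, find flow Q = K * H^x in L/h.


Q = K * H^x
  = 0.5 * 20^0.7
  = 0.5 * 8.1418
  = 4.07 L/h


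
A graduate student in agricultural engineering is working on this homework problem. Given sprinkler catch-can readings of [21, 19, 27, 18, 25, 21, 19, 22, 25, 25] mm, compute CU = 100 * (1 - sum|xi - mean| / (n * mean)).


xbar = 222 / 10 = 22.200
sum|xi - xbar| = 26.400
CU = 100 * (1 - 26.400 / (10 * 22.200))
   = 100 * (1 - 0.1189)
   = 88.11%


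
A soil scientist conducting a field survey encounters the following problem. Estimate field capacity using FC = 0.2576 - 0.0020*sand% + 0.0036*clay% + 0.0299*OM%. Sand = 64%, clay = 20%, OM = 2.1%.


FC = 0.2576 - 0.0020*64 + 0.0036*20 + 0.0299*2.1
   = 0.2576 - 0.1280 + 0.0720 + 0.0628
   = 0.2644


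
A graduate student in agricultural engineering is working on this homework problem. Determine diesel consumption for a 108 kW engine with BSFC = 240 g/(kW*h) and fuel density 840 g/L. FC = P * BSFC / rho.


FC = P * BSFC / rho_fuel
   = 108 * 240 / 840
   = 25920 / 840
   = 30.86 L/h


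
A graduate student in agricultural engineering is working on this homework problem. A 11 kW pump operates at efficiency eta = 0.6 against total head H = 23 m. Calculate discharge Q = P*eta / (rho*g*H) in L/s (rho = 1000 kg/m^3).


Q = (P * 1000 * eta) / (rho * g * H)
  = (11 * 1000 * 0.6) / (1000 * 9.81 * 23)
  = 6600 / 225630
  = 0.02925 m^3/s = 29.25 L/s


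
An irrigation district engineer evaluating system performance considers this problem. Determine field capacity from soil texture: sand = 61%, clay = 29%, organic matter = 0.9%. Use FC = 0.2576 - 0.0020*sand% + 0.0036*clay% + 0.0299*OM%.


FC = 0.2576 - 0.0020*61 + 0.0036*29 + 0.0299*0.9
   = 0.2576 - 0.1220 + 0.1044 + 0.0269
   = 0.2669


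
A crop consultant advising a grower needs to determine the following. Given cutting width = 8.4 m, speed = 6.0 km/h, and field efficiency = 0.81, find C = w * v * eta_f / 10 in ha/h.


C = w * v * eta_f / 10
  = 8.4 * 6.0 * 0.81 / 10
  = 40.82 / 10
  = 4.08 ha/h


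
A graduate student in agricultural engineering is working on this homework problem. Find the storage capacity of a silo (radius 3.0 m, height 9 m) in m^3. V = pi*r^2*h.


V = pi * r^2 * h
  = pi * 3.0^2 * 9
  = pi * 9 * 9
  = 254.47 m^3


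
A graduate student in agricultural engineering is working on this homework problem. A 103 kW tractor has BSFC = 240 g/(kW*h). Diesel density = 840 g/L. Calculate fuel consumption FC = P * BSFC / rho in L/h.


FC = P * BSFC / rho_fuel
   = 103 * 240 / 840
   = 24720 / 840
   = 29.43 L/h


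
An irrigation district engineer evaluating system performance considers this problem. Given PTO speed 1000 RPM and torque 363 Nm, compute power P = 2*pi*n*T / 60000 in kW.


P = 2*pi*n*T / 60000
  = 2*pi * 1000 * 363 / 60000
  = 2280796.27 / 60000
  = 38.01 kW


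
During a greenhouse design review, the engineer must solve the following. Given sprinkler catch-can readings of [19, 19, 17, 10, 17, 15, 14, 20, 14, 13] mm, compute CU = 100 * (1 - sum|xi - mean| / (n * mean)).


xbar = 158 / 10 = 15.800
sum|xi - xbar| = 26
CU = 100 * (1 - 26 / (10 * 15.800))
   = 100 * (1 - 0.1646)
   = 83.54%


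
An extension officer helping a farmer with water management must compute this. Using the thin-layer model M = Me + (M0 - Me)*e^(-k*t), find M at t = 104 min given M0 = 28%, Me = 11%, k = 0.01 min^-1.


M = Me + (M0 - Me) * e^(-k*t)
  = 11 + (28 - 11) * e^(-0.01*104)
  = 11 + 17 * e^(-1.040)
  = 11 + 17 * 0.35345
  = 11 + 6.0087
  = 17.01%


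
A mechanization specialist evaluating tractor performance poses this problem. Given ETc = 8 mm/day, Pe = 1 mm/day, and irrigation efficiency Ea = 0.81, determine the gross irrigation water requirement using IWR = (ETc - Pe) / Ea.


IWR = (ETc - Pe) / Ea
    = (8 - 1) / 0.81
    = 7 / 0.81
    = 8.64 mm/day


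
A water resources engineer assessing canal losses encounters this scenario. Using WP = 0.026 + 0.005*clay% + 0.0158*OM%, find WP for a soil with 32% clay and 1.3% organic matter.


WP = 0.026 + 0.005*32 + 0.0158*1.3
   = 0.026 + 0.1600 + 0.0205
   = 0.2065


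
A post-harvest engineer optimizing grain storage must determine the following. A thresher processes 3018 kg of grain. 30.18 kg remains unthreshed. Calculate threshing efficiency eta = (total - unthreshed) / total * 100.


eta = (total - unthreshed) / total * 100
    = (3018 - 30.18) / 3018 * 100
    = 2987.82 / 3018 * 100
    = 99%


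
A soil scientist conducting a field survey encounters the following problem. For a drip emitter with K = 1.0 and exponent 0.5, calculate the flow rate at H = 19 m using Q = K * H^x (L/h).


Q = K * H^x
  = 1.0 * 19^0.5
  = 1.0 * 4.3589
  = 4.36 L/h


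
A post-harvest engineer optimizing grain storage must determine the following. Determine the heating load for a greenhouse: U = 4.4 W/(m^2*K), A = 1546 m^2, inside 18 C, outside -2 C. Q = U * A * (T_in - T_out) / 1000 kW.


dT = 18 - (-2) = 20 K
Q = U * A * dT
  = 4.4 * 1546 * 20
  = 136048 W = 136.05 kW


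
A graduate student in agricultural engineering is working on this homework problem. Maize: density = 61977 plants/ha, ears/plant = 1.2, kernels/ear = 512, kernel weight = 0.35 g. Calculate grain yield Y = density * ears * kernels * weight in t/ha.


Y = density * ears * kernels * kw
  = 61977 * 1.2 * 512 * 0.35 g/ha
  = 13327534.08 g/ha
  = 13327.53 kg/ha = 13.33 t/ha


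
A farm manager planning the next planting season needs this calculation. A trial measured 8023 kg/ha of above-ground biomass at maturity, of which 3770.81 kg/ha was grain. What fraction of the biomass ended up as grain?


HI = grain_yield / biomass
   = 3770.81 / 8023
   = 0.47


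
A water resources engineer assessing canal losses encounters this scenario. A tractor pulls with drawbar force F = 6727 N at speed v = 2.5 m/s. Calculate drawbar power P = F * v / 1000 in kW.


P = F * v / 1000
  = 6727 * 2.5 / 1000
  = 16817.50 / 1000
  = 16.82 kW


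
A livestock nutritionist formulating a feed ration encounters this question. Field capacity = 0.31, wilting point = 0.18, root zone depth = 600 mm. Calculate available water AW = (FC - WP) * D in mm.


AW = (FC - WP) * D
   = (0.31 - 0.18) * 600
   = 0.13 * 600
   = 78 mm


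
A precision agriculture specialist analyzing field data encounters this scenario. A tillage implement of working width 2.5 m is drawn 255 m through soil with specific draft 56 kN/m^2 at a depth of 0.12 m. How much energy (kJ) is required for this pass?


E = k * d * w * L
  = 56 * 0.12 * 2.5 * 255
  = 4284 kJ


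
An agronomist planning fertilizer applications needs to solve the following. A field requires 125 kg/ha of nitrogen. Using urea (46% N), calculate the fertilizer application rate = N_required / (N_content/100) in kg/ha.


Rate = N_required / (N_content / 100)
     = 125 / (46 / 100)
     = 125 / 0.46
     = 271.74 kg/ha


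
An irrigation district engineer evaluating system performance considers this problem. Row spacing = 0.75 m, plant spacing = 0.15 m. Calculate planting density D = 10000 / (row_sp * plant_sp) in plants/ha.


D = 10000 / (row_sp * plant_sp)
  = 10000 / (0.75 * 0.15)
  = 10000 / 0.1125
  = 88888.89 plants/ha


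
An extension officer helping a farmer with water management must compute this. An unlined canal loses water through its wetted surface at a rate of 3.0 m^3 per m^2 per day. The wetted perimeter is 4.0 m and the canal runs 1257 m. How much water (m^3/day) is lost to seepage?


S = C * P * L
  = 3.0 * 4.0 * 1257
  = 15084 m^3/day


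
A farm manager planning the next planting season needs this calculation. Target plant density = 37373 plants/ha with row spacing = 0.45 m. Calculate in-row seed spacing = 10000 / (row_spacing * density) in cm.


spacing = 10000 / (row_sp * density)
        = 10000 / (0.45 * 37373)
        = 10000 / 16817.85
        = 0.59461 m = 59.46 cm


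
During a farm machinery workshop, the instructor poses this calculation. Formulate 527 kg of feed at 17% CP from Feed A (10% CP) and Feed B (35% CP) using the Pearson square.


parts_A = CP_b - target = 35 - 17 = 18
parts_B = target - CP_a = 17 - 10 = 7
total_parts = 18 + 7 = 25
Feed A = 527 * 18 / 25 = 379.44 kg
Feed B = 527 * 7 / 25 = 147.56 kg

379.44 kg


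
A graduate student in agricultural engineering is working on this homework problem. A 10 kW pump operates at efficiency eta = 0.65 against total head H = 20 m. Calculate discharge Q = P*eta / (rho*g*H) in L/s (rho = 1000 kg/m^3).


Q = (P * 1000 * eta) / (rho * g * H)
  = (10 * 1000 * 0.65) / (1000 * 9.81 * 20)
  = 6500 / 196200
  = 0.03313 m^3/s = 33.13 L/s


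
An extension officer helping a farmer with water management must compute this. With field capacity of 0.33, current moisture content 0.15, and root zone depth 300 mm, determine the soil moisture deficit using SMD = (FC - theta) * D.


SMD = (FC - theta) * D
    = (0.33 - 0.15) * 300
    = 0.180 * 300
    = 54 mm


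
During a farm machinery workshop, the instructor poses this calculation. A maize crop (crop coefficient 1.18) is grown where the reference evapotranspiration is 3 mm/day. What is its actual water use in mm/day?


ETc = Kc * ET0
    = 1.18 * 3
    = 3.54 mm/day


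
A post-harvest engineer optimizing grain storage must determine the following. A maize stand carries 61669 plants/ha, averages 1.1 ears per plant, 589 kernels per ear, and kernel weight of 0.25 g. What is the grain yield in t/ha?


Y = density * ears * kernels * kw
  = 61669 * 1.1 * 589 * 0.25 g/ha
  = 9988836.28 g/ha
  = 9988.84 kg/ha = 9.99 t/ha


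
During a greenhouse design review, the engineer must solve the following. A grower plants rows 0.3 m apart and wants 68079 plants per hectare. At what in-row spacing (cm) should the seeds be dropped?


spacing = 10000 / (row_sp * density)
        = 10000 / (0.3 * 68079)
        = 10000 / 20423.70
        = 0.48963 m = 48.96 cm


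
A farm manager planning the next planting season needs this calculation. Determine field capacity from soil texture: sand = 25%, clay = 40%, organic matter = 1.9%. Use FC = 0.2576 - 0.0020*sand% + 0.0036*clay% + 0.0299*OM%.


FC = 0.2576 - 0.0020*25 + 0.0036*40 + 0.0299*1.9
   = 0.2576 - 0.0500 + 0.1440 + 0.0568
   = 0.4084


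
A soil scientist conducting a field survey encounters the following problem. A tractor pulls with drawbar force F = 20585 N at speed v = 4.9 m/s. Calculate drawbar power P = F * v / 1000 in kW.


P = F * v / 1000
  = 20585 * 4.9 / 1000
  = 100866.50 / 1000
  = 100.87 kW


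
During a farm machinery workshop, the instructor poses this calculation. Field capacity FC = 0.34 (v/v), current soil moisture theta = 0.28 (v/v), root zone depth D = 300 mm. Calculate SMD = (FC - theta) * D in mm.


SMD = (FC - theta) * D
    = (0.34 - 0.28) * 300
    = 0.060 * 300
    = 18 mm


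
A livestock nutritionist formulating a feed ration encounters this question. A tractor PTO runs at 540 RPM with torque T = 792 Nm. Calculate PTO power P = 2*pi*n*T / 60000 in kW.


P = 2*pi*n*T / 60000
  = 2*pi * 540 * 792 / 60000
  = 2687192.69 / 60000
  = 44.79 kW


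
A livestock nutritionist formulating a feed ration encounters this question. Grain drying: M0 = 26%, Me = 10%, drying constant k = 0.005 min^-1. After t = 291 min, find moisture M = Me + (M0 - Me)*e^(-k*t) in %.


M = Me + (M0 - Me) * e^(-k*t)
  = 10 + (26 - 10) * e^(-0.005*291)
  = 10 + 16 * e^(-1.455)
  = 10 + 16 * 0.23340
  = 10 + 3.7344
  = 13.73%


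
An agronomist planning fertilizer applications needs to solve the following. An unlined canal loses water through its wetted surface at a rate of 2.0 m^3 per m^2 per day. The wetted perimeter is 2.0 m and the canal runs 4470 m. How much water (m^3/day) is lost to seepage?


S = C * P * L
  = 2.0 * 2.0 * 4470
  = 17880 m^3/day


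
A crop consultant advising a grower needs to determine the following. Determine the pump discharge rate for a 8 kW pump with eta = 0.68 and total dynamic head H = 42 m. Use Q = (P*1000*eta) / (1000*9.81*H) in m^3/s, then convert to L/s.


Q = (P * 1000 * eta) / (rho * g * H)
  = (8 * 1000 * 0.68) / (1000 * 9.81 * 42)
  = 5440 / 412020
  = 0.01320 m^3/s = 13.20 L/s


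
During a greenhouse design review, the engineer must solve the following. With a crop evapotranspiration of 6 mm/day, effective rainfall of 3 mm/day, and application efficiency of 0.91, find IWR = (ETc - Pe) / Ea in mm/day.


IWR = (ETc - Pe) / Ea
    = (6 - 3) / 0.91
    = 3 / 0.91
    = 3.30 mm/day


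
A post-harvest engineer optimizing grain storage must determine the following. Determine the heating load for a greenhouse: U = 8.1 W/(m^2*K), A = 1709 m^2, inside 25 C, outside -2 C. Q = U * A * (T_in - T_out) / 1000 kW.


dT = 25 - (-2) = 27 K
Q = U * A * dT
  = 8.1 * 1709 * 27
  = 373758.30 W = 373.76 kW


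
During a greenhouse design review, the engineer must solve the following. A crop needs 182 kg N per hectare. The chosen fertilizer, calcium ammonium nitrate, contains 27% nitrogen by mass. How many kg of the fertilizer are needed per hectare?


Rate = N_required / (N_content / 100)
     = 182 / (27 / 100)
     = 182 / 0.27
     = 674.07 kg/ha


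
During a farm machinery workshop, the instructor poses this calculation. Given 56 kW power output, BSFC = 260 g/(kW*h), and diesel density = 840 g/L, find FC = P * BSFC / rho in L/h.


FC = P * BSFC / rho_fuel
   = 56 * 260 / 840
   = 14560 / 840
   = 17.33 L/h


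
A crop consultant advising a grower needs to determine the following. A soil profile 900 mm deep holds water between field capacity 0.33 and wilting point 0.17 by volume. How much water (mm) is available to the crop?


AW = (FC - WP) * D
   = (0.33 - 0.17) * 900
   = 0.16 * 900
   = 144 mm


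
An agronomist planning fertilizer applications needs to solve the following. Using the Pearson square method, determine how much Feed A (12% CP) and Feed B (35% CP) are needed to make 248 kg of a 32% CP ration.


parts_A = CP_b - target = 35 - 32 = 3
parts_B = target - CP_a = 32 - 12 = 20
total_parts = 3 + 20 = 23
Feed A = 248 * 3 / 23 = 32.35 kg
Feed B = 248 * 20 / 23 = 215.65 kg

32.35 kg


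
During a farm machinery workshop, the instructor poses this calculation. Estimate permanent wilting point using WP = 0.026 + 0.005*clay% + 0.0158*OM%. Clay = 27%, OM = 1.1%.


WP = 0.026 + 0.005*27 + 0.0158*1.1
   = 0.026 + 0.1350 + 0.0174
   = 0.1784


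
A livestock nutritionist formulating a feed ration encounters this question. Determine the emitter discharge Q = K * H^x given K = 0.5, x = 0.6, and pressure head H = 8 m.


Q = K * H^x
  = 0.5 * 8^0.6
  = 0.5 * 3.4822
  = 1.74 L/h


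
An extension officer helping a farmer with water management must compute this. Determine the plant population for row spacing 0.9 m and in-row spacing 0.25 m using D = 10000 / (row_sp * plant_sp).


D = 10000 / (row_sp * plant_sp)
  = 10000 / (0.9 * 0.25)
  = 10000 / 0.2250
  = 44444.44 plants/ha


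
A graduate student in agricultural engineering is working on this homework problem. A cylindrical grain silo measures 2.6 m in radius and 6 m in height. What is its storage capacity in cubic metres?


V = pi * r^2 * h
  = pi * 2.6^2 * 6
  = pi * 6.76 * 6
  = 127.42 m^3


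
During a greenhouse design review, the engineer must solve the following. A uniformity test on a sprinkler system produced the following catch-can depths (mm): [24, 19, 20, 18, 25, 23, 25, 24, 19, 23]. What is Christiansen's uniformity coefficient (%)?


xbar = 220 / 10 = 22
sum|xi - xbar| = 24
CU = 100 * (1 - 24 / (10 * 22))
   = 100 * (1 - 0.1091)
   = 89.09%


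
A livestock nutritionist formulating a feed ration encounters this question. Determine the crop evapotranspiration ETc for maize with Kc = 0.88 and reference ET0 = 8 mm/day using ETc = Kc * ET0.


ETc = Kc * ET0
    = 0.88 * 8
    = 7.04 mm/day


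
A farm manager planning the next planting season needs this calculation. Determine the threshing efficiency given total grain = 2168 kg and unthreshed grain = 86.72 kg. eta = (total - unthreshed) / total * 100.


eta = (total - unthreshed) / total * 100
    = (2168 - 86.72) / 2168 * 100
    = 2081.28 / 2168 * 100
    = 96%
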